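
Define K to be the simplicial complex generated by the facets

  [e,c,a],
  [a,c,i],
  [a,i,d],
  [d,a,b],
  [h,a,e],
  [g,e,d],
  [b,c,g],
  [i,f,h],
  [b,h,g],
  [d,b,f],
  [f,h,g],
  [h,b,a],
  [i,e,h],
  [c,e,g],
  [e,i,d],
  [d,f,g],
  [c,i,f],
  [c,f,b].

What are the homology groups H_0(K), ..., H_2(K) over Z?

Take the total order a < b < c < d < e < f < g < h < i on the vertex set. Then K (dimension 2) consists of the simplices:

  0-simplices (9): a, b, c, d, e, f, g, h, i
  1-simplices (27): ab, ac, ad, ae, ah, ai, bc, bd, bf, bg, bh, ce, cf, cg, ci, de, df, dg, di, eg, eh, ei, fg, fh, fi, gh, hi
  2-simplices (18): abd, abh, ace, aci, adi, aeh, bcf, bcg, bdf, bgh, ceg, cfi, deg, dei, dfg, ehi, fgh, fhi

Hence C_0 ≅ Z^9, C_1 ≅ Z^27, C_2 ≅ Z^18.

∂_1: C_1 → C_0 maps an edge to its endpoints' difference, ∂[p,q] = q − p. For instance
  ∂eg = g − e.
This gives a 9×27 integer matrix of rank 8; reducing to Smith normal form yields diagonal entries (1,1,1,1,1,1,1,1).

∂_2: C_2 → C_1 maps a triangle to the signed sum of its edges. For instance
  ∂bcg = cg − bg + bc,
  ∂aeh = eh − ah + ae.
As a 27×18 matrix over Z this has rank 18, with invariant factors (1,1,1,1,1,1,1,1,1,1,1,1,1,1,1,1,1,2).

From H_k ≅ ker(∂_k) / im(∂_{k+1}) we obtain:

  H_0: rank C_0 − rank ∂_1 = 9 − 8 = 1, and the invariant factors of ∂_1 are all 1, so H_0 ≅ Z.
  H_1: rank ker ∂_1 − rank ∂_2 = (27 − 8) − 18 = 1, and ∂_2 has invariant factor 2 > 1, so H_1 ≅ Z ⊕ Z_2.
  H_2: rank ker ∂_2 − rank ∂_3 = (18 − 18) − 0 = 0, and there is no ∂_3, so H_2 ≅ 0.

H_0 = Z,  H_1 = Z ⊕ Z_2,  H_2 = 0.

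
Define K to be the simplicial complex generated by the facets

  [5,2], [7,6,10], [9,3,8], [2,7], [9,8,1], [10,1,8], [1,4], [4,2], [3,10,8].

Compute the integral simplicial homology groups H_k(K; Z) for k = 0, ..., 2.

H_0 ≅ Z,  H_1 ≅ Z,  H_2 = 0.

K has 10 vertices, 15 edges, 5 triangles.
rank ∂_0 = 0, rank ∂_1 = 9 ⇒ b_0 = 10 − 0 − 9 = 1; all invariant factors of ∂_1 are 1 so no torsion. So H_0 = Z.
rank ∂_1 = 9, rank ∂_2 = 5 ⇒ b_1 = 15 − 9 − 5 = 1; all invariant factors of ∂_2 are 1 so no torsion. So H_1 = Z.
rank ∂_2 = 5, rank ∂_3 = 0 ⇒ b_2 = 5 − 5 − 0 = 0. So H_2 = 0.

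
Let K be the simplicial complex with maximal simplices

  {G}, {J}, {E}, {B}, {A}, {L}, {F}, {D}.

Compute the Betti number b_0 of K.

b_0 = 8.

Fix the vertex order A < B < D < E < F < G < J < L and write every simplex with vertices in increasing order. Then dim K = 0 and the simplices of K are:

  0-simplices (8): A, B, D, E, F, G, J, L

so the chain groups are C_0 ≅ Z^8.

Computing H_k = (kernel of ∂_k) / (image of ∂_{k+1}):

  H_0: rank C_0 − rank ∂_1 = 8 − 0 = 8, and there is no ∂_1, so H_0 = Z^8.

Hence the Betti numbers are b_0 = 8.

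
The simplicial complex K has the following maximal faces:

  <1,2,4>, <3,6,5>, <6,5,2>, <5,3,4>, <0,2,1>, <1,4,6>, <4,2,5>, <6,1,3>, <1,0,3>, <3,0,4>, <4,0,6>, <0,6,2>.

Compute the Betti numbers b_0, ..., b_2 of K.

We work with the vertex ordering 0 < 1 < 2 < 3 < 4 < 5 < 6. The simplices of K, each written with vertices in increasing order, are:

  0-simplices (7): [0], [1], [2], [3], [4], [5], [6]
  1-simplices (18): [0,1], [0,2], [0,3], [0,4], [0,6], [1,2], [1,3], [1,4], [1,6], [2,4], [2,5], [2,6], [3,4], [3,5], [3,6], [4,5], [4,6], [5,6]
  2-simplices (12): [0,1,2], [0,1,3], [0,2,6], [0,3,4], [0,4,6], [1,2,4], [1,3,6], [1,4,6], [2,4,5], [2,5,6], [3,4,5], [3,5,6]

giving chain groups C_0 ≅ Z^7, C_1 ≅ Z^18, C_2 ≅ Z^12.

∂_1: C_1 → C_0 is given by ∂[p,q] = [q] − [p].
The resulting 7×18 matrix has rank 6, and its Smith normal form has invariant factors (1,1,1,1,1,1).

Boundary ∂_2: C_2 → C_1 sends each 2-simplex [p,q,r] to [q,r] − [p,r] + [p,q]. For instance
  ∂[1,3,6] = [3,6] − [1,6] + [1,3],
  ∂[3,5,6] = [5,6] − [3,6] + [3,5].
This gives a 18×12 integer matrix of rank 12; reducing to Smith normal form yields diagonal entries (1,1,1,1,1,1,1,1,1,1,1,2).

Reading off H_k = ker ∂_k / im ∂_{k+1}:

  H_0: rank C_0 − rank ∂_1 = 7 − 6 = 1, and the invariant factors of ∂_1 are all 1, so H_0 ≅ Z.
  H_1: rank ker ∂_1 − rank ∂_2 = (18 − 6) − 12 = 0, and ∂_2 has invariant factor 2 > 1, so H_1 ≅ Z/2.
  H_2: rank ker ∂_2 − rank ∂_3 = (12 − 12) − 0 = 0, and there is no ∂_3, so H_2 ≅ 0.

As a check, the Euler characteristic is 7 − 18 + 12 = 1, which agrees with 1 − 0 + 0 = 1.

Hence the Betti numbers are b_0 = 1, b_1 = 0, b_2 = 0.

b_0 = 1, b_1 = 0, b_2 = 0.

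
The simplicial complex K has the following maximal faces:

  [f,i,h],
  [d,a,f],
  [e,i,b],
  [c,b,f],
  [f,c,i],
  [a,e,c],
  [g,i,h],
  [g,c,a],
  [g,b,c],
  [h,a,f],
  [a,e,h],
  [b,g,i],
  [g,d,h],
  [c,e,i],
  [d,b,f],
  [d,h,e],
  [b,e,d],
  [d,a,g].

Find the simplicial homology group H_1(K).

Take the total order a < b < c < d < e < f < g < h < i on the vertex set. Then K (dimension 2) consists of the simplices:

  0-simplices (9): a, b, c, d, e, f, g, h, i
  1-simplices (27): ac, ad, ae, af, ag, ah, bc, bd, be, bf, bg, bi, ce, cf, cg, ci, de, df, dg, dh, eh, ei, fh, fi, gh, gi, hi
  2-simplices (18): ace, acg, adf, adg, aeh, afh, bcf, bcg, bde, bdf, bei, bgi, cei, cfi, deh, dgh, fhi, ghi

so the chain groups are C_0 ≅ Z^9, C_1 ≅ Z^27, C_2 ≅ Z^18.

The boundary map ∂_1: C_1 → C_0 maps an edge to its endpoints' difference, ∂[p,q] = q − p.
The 9×27 boundary matrix has rank 8 and Smith normal form diag(1,1,1,1,1,1,1,1).

The boundary map ∂_2: C_2 → C_1 maps a triangle to the signed sum of its edges. For instance
  ∂aeh = eh − ah + ae,
  ∂fhi = hi − fi + fh.
The 27×18 boundary matrix has rank 18 and Smith normal form diag(1,1,1,1,1,1,1,1,1,1,1,1,1,1,1,1,1,2).

Now H_k = ker ∂_k / im ∂_{k+1}, so:

  H_1: rank ker ∂_1 − rank ∂_2 = (27 − 8) − 18 = 1, and ∂_2 has invariant factor 2 > 1, so H_1 = Z ⊕ Z/2.

(K is a triangulation of the Klein bottle.)

H_1 ≅ Z ⊕ Z/2.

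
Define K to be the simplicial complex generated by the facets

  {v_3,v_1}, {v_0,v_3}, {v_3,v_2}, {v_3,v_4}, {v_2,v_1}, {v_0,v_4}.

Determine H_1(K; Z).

H_1 ≅ Z^2.

Take the total order v_0 < v_1 < v_2 < v_3 < v_4 on the vertex set. Then K (dimension 1) consists of the simplices:

  0-simplices (5): [v_0], [v_1], [v_2], [v_3], [v_4]
  1-simplices (6): [v_0,v_3], [v_0,v_4], [v_1,v_2], [v_1,v_3], [v_2,v_3], [v_3,v_4]

so the chain groups are C_0 ≅ Z^5, C_1 ≅ Z^6.

Boundary ∂_1: C_1 → C_0 maps an edge to its endpoints' difference, ∂[p,q] = q − p. For instance
  ∂[v_0,v_3] = [v_3] − [v_0].
As a 5×6 matrix over Z this has rank 4, with invariant factors (1,1,1,1).

From H_k ≅ ker(∂_k) / im(∂_{k+1}) we obtain:

  H_1: rank ker ∂_1 − rank ∂_2 = (6 − 4) − 0 = 2, and there is no ∂_2, so H_1 = Z^2.

(K is a triangulation of a wedge of 2 circles.)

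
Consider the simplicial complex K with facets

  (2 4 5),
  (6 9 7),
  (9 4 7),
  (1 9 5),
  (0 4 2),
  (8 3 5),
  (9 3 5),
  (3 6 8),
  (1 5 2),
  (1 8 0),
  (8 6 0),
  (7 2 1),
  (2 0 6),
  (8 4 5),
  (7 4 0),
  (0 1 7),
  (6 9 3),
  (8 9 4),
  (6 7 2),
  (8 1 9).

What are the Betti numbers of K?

b_0 = 1, b_1 = 1, b_2 = 0.

Take the total order 0 < 1 < 2 < 3 < 4 < 5 < 6 < 7 < 8 < 9 on the vertex set. Then K (dimension 2) consists of the simplices:

  0-simplices (10): [0], [1], [2], [3], [4], [5], [6], [7], [8], [9]
  1-simplices (30): (30 of them)
  2-simplices (20): (20 of them)

so the chain groups are C_0 ≅ Z^10, C_1 ≅ Z^30, C_2 ≅ Z^20.

The boundary map ∂_1: C_1 → C_0 sends each edge [p,q] (with p < q) to q − p.
The resulting 10×30 matrix has rank 9, and its Smith normal form has invariant factors (1,1,1,1,1,1,1,1,1).

The boundary map ∂_2: C_2 → C_1 acts by ∂[p,q,r] = [q,r] − [p,r] + [p,q]. For instance
  ∂[1,5,9] = [5,9] − [1,9] + [1,5],
  ∂[1,2,5] = [2,5] − [1,5] + [1,2].
As a 30×20 matrix over Z this has rank 20, with invariant factors (1,1,1,1,1,1,1,1,1,1,1,1,1,1,1,1,1,1,1,2).

From H_k ≅ ker(∂_k) / im(∂_{k+1}) we obtain:

  H_0: rank C_0 − rank ∂_1 = 10 − 9 = 1, and the invariant factors of ∂_1 are all 1, so H_0 ≅ Z.
  H_1: rank ker ∂_1 − rank ∂_2 = (30 − 9) − 20 = 1, and ∂_2 has invariant factor 2 > 1, so H_1 ≅ Z ⊕ Z/2Z.
  H_2: rank ker ∂_2 − rank ∂_3 = (20 − 20) − 0 = 0, and there is no ∂_3, so H_2 ≅ 0.

As a check, the Euler characteristic is 10 − 30 + 20 = 0, which agrees with 1 − 1 + 0 = 0.

Hence the Betti numbers are b_0 = 1, b_1 = 1, b_2 = 0.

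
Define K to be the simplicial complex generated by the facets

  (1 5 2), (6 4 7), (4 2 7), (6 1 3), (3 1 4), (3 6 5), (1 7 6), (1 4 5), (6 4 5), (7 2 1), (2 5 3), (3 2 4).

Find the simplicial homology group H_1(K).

H_1 = Z/2Z.

Fix the vertex order 1 < 2 < 3 < 4 < 5 < 6 < 7 and write every simplex with vertices in increasing order. Then dim K = 2 and the simplices of K are:

  0-simplices (7): [1], [2], [3], [4], [5], [6], [7]
  1-simplices (18): [1,2], [1,3], [1,4], [1,5], [1,6], [1,7], [2,3], [2,4], [2,5], [2,7], [3,4], [3,5], [3,6], [4,5], [4,6], [4,7], [5,6], [6,7]
  2-simplices (12): [1,2,5], [1,2,7], [1,3,4], [1,3,6], [1,4,5], [1,6,7], [2,3,4], [2,3,5], [2,4,7], [3,5,6], [4,5,6], [4,6,7]

Hence C_0 ≅ Z^7, C_1 ≅ Z^18, C_2 ≅ Z^12.

The boundary map ∂_1: C_1 → C_0 maps an edge to its endpoints' difference, ∂[p,q] = q − p.
As a 7×18 matrix over Z this has rank 6, with invariant factors (1,1,1,1,1,1).

The boundary map ∂_2: C_2 → C_1 acts by ∂[p,q,r] = [q,r] − [p,r] + [p,q]. For instance
  ∂[4,5,6] = [5,6] − [4,6] + [4,5],
  ∂[1,6,7] = [6,7] − [1,7] + [1,6].
As a 18×12 matrix over Z this has rank 12, with invariant factors (1,1,1,1,1,1,1,1,1,1,1,2).

Now H_k = ker ∂_k / im ∂_{k+1}, so:

  H_1: rank ker ∂_1 − rank ∂_2 = (18 − 6) − 12 = 0, and ∂_2 has invariant factor 2 > 1, so H_1 = Z/2Z.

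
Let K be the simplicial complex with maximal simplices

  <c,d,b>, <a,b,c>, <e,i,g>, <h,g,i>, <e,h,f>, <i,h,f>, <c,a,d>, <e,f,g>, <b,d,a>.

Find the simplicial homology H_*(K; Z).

We work with the vertex ordering a < b < c < d < e < f < g < h < i. The simplices of K, each written with vertices in increasing order, are:

  0-simplices (9): a, b, c, d, e, f, g, h, i
  1-simplices (16): ab, ac, ad, bc, bd, cd, ef, eg, eh, ei, fg, fh, fi, gh, gi, hi
  2-simplices (9): abc, abd, acd, bcd, efg, efh, egi, fhi, ghi

Hence C_0 ≅ Z^9, C_1 ≅ Z^16, C_2 ≅ Z^9.

∂_1: C_1 → C_0 maps an edge to its endpoints' difference, ∂[p,q] = q − p.
The 9×16 boundary matrix has rank 7 and Smith normal form diag(1,1,1,1,1,1,1).

∂_2: C_2 → C_1 acts by ∂[p,q,r] = [q,r] − [p,r] + [p,q]. For instance
  ∂ghi = hi − gi + gh,
  ∂egi = gi − ei + eg.
As a 16×9 matrix over Z this has rank 8, with invariant factors (1,1,1,1,1,1,1,1).

From H_k ≅ ker(∂_k) / im(∂_{k+1}) we obtain:

  H_0: rank C_0 − rank ∂_1 = 9 − 7 = 2, and the invariant factors of ∂_1 are all 1, so H_0 ≅ Z^2.
  H_1: rank ker ∂_1 − rank ∂_2 = (16 − 7) − 8 = 1, and the invariant factors of ∂_2 are all 1, so H_1 ≅ Z.
  H_2: rank ker ∂_2 − rank ∂_3 = (9 − 8) − 0 = 1, and there is no ∂_3, so H_2 ≅ Z.

(K is a triangulation of the disjoint union of the Möbius band and the 2-sphere S^2.)

H_0 = Z^2,  H_1 = Z,  H_2 = Z.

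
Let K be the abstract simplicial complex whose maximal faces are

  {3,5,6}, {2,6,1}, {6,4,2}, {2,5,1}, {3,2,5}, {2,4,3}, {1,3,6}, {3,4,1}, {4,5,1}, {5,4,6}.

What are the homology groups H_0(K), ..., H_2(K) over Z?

Take the total order 1 < 2 < 3 < 4 < 5 < 6 on the vertex set. Then K (dimension 2) consists of the simplices:

  0-simplices (6): [1], [2], [3], [4], [5], [6]
  1-simplices (15): [1,2], [1,3], [1,4], [1,5], [1,6], [2,3], [2,4], [2,5], [2,6], [3,4], [3,5], [3,6], [4,5], [4,6], [5,6]
  2-simplices (10): [1,2,5], [1,2,6], [1,3,4], [1,3,6], [1,4,5], [2,3,4], [2,3,5], [2,4,6], [3,5,6], [4,5,6]

so the chain groups are C_0 ≅ Z^6, C_1 ≅ Z^15, C_2 ≅ Z^10.

Boundary ∂_1: C_1 → C_0 maps an edge to its endpoints' difference, ∂[p,q] = q − p.
As a 6×15 matrix over Z this has rank 5, with invariant factors (1,1,1,1,1).

Boundary ∂_2: C_2 → C_1 sends each 2-simplex [p,q,r] to [q,r] − [p,r] + [p,q]. For instance
  ∂[2,4,6] = [4,6] − [2,6] + [2,4],
  ∂[2,3,4] = [3,4] − [2,4] + [2,3].
The resulting 15×10 matrix has rank 10, and its Smith normal form has invariant factors (1,1,1,1,1,1,1,1,1,2).

Now H_k = ker ∂_k / im ∂_{k+1}, so:

  H_0: rank C_0 − rank ∂_1 = 6 − 5 = 1, and the invariant factors of ∂_1 are all 1, so H_0 = Z.
  H_1: rank ker ∂_1 − rank ∂_2 = (15 − 5) − 10 = 0, and ∂_2 has invariant factor 2 > 1, so H_1 = Z/2.
  H_2: rank ker ∂_2 − rank ∂_3 = (10 − 10) − 0 = 0, and there is no ∂_3, so H_2 = 0.

As a check, the Euler characteristic is 6 − 15 + 10 = 1, which agrees with 1 − 0 + 0 = 1.

H_0 = Z,  H_1 = Z/2,  H_2 = 0.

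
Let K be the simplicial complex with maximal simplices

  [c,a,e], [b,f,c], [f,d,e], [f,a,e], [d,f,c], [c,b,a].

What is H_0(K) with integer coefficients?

Order the vertices as a < b < c < d < e < f. Listing each simplex with vertices in this order, K has dimension 2 with simplices:

  0-simplices (6): a, b, c, d, e, f
  1-simplices (12): ab, ac, ae, af, bc, bf, cd, ce, cf, de, df, ef
  2-simplices (6): abc, ace, aef, bcf, cdf, def

giving chain groups C_0 ≅ Z^6, C_1 ≅ Z^12, C_2 ≅ Z^6.

Boundary ∂_1: C_1 → C_0 sends each edge [p,q] (with p < q) to q − p. For instance
  ∂ae = e − a.
The 6×12 boundary matrix has rank 5 and Smith normal form diag(1,1,1,1,1).

The boundary map ∂_2: C_2 → C_1 acts by ∂[p,q,r] = [q,r] − [p,r] + [p,q]. For instance
  ∂bcf = cf − bf + bc,
  ∂def = ef − df + de.
The 12×6 boundary matrix has rank 6 and Smith normal form diag(1,1,1,1,1,1).

Computing H_k = (kernel of ∂_k) / (image of ∂_{k+1}):

  H_0: rank C_0 − rank ∂_1 = 6 − 5 = 1, and the invariant factors of ∂_1 are all 1, so H_0 = Z.

H_0 ≅ Z.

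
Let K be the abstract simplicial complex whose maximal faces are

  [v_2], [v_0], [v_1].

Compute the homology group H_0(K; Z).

We work with the vertex ordering v_0 < v_1 < v_2. The simplices of K, each written with vertices in increasing order, are:

  0-simplices (3): [v_0], [v_1], [v_2]

Hence C_0 ≅ Z^3.

Now H_k = ker ∂_k / im ∂_{k+1}, so:

  H_0: rank C_0 − rank ∂_1 = 3 − 0 = 3, and there is no ∂_1, so H_0 ≅ Z^3.

(K is a triangulation of a set of 3 points.)

H_0 ≅ Z^3.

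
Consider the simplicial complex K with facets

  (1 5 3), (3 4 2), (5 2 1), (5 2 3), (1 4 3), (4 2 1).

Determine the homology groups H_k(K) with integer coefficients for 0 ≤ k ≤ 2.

Fix the vertex order 1 < 2 < 3 < 4 < 5 and write every simplex with vertices in increasing order. Then dim K = 2 and the simplices of K are:

  0-simplices (5): [1], [2], [3], [4], [5]
  1-simplices (9): [1,2], [1,3], [1,4], [1,5], [2,3], [2,4], [2,5], [3,4], [3,5]
  2-simplices (6): [1,2,4], [1,2,5], [1,3,4], [1,3,5], [2,3,4], [2,3,5]

giving chain groups C_0 ≅ Z^5, C_1 ≅ Z^9, C_2 ≅ Z^6.

∂_1: C_1 → C_0 maps an edge to its endpoints' difference, ∂[p,q] = q − p.
This gives a 5×9 integer matrix of rank 4; reducing to Smith normal form yields diagonal entries (1,1,1,1).

The boundary map ∂_2: C_2 → C_1 acts by ∂[p,q,r] = [q,r] − [p,r] + [p,q]. For instance
  ∂[1,3,5] = [3,5] − [1,5] + [1,3],
  ∂[1,3,4] = [3,4] − [1,4] + [1,3].
As a 9×6 matrix over Z this has rank 5, with invariant factors (1,1,1,1,1).

Now H_k = ker ∂_k / im ∂_{k+1}, so:

  H_0: rank C_0 − rank ∂_1 = 5 − 4 = 1, and the invariant factors of ∂_1 are all 1, so H_0 ≅ Z.
  H_1: rank ker ∂_1 − rank ∂_2 = (9 − 4) − 5 = 0, and the invariant factors of ∂_2 are all 1, so H_1 ≅ 0.
  H_2: rank ker ∂_2 − rank ∂_3 = (6 − 5) − 0 = 1, and there is no ∂_3, so H_2 ≅ Z.

H_0 ≅ Z,  H_1 = 0,  H_2 ≅ Z.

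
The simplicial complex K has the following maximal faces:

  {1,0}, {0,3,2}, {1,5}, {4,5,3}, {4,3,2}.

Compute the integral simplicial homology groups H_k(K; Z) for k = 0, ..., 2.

Order the vertices as 0 < 1 < 2 < 3 < 4 < 5. Listing each simplex with vertices in this order, K has dimension 2 with simplices:

  0-simplices (6): [0], [1], [2], [3], [4], [5]
  1-simplices (9): [0,1], [0,2], [0,3], [1,5], [2,3], [2,4], [3,4], [3,5], [4,5]
  2-simplices (3): [0,2,3], [2,3,4], [3,4,5]

Hence C_0 ≅ Z^6, C_1 ≅ Z^9, C_2 ≅ Z^3.

∂_1: C_1 → C_0 maps an edge to its endpoints' difference, ∂[p,q] = q − p.
The 6×9 boundary matrix has rank 5 and Smith normal form diag(1,1,1,1,1).

Boundary ∂_2: C_2 → C_1 maps a triangle to the signed sum of its edges. For instance
  ∂[3,4,5] = [4,5] − [3,5] + [3,4],
  ∂[0,2,3] = [2,3] − [0,3] + [0,2].
This gives a 9×3 integer matrix of rank 3; reducing to Smith normal form yields diagonal entries (1,1,1).

Computing H_k = (kernel of ∂_k) / (image of ∂_{k+1}):

  H_0: rank C_0 − rank ∂_1 = 6 − 5 = 1, and the invariant factors of ∂_1 are all 1, so H_0 ≅ Z.
  H_1: rank ker ∂_1 − rank ∂_2 = (9 − 5) − 3 = 1, and the invariant factors of ∂_2 are all 1, so H_1 ≅ Z.
  H_2: rank ker ∂_2 − rank ∂_3 = (3 − 3) − 0 = 0, and there is no ∂_3, so H_2 ≅ 0.

H_0 = Z,  H_1 = Z,  H_2 = 0.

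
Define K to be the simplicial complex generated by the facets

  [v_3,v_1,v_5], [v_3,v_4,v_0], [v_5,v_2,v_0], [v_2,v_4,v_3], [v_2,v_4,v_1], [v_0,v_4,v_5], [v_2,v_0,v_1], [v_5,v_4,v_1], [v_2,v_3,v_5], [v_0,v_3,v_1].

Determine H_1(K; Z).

Fix the vertex order v_0 < v_1 < v_2 < v_3 < v_4 < v_5 and write every simplex with vertices in increasing order. Then dim K = 2 and the simplices of K are:

  0-simplices (6): [v_0], [v_1], [v_2], [v_3], [v_4], [v_5]
  1-simplices (15): (15 of them)
  2-simplices (10): [v_0,v_1,v_2], [v_0,v_1,v_3], [v_0,v_2,v_5], [v_0,v_3,v_4], [v_0,v_4,v_5], [v_1,v_2,v_4], [v_1,v_3,v_5], [v_1,v_4,v_5], [v_2,v_3,v_4], [v_2,v_3,v_5]

Hence C_0 ≅ Z^6, C_1 ≅ Z^15, C_2 ≅ Z^10.

∂_1: C_1 → C_0 maps an edge to its endpoints' difference, ∂[p,q] = q − p.
The resulting 6×15 matrix has rank 5, and its Smith normal form has invariant factors (1,1,1,1,1).

∂_2: C_2 → C_1 sends each 2-simplex [p,q,r] to [q,r] − [p,r] + [p,q]. For instance
  ∂[v_0,v_3,v_4] = [v_3,v_4] − [v_0,v_4] + [v_0,v_3],
  ∂[v_0,v_1,v_3] = [v_1,v_3] − [v_0,v_3] + [v_0,v_1].
As a 15×10 matrix over Z this has rank 10, with invariant factors (1,1,1,1,1,1,1,1,1,2).

From H_k ≅ ker(∂_k) / im(∂_{k+1}) we obtain:

  H_1: rank ker ∂_1 − rank ∂_2 = (15 − 5) − 10 = 0, and ∂_2 has invariant factor 2 > 1, so H_1 = Z/2.

(K is a triangulation of the real projective plane RP^2.)

H_1 = Z/2.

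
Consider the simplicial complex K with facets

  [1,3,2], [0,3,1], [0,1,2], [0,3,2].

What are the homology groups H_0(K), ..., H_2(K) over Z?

H_0 = Z,  H_1 = 0,  H_2 = Z.

Order the vertices as 0 < 1 < 2 < 3. Listing each simplex with vertices in this order, K has dimension 2 with simplices:

  0-simplices (4): [0], [1], [2], [3]
  1-simplices (6): [0,1], [0,2], [0,3], [1,2], [1,3], [2,3]
  2-simplices (4): [0,1,2], [0,1,3], [0,2,3], [1,2,3]

so the chain groups are C_0 ≅ Z^4, C_1 ≅ Z^6, C_2 ≅ Z^4.

The boundary map ∂_1: C_1 → C_0 is given by ∂[p,q] = [q] − [p].
The 4×6 boundary matrix has rank 3 and Smith normal form diag(1,1,1).

Boundary ∂_2: C_2 → C_1 acts by ∂[p,q,r] = [q,r] − [p,r] + [p,q]. For instance
  ∂[1,2,3] = [2,3] − [1,3] + [1,2],
  ∂[0,1,2] = [1,2] − [0,2] + [0,1].
The 6×4 boundary matrix has rank 3 and Smith normal form diag(1,1,1).

From H_k ≅ ker(∂_k) / im(∂_{k+1}) we obtain:

  H_0: rank C_0 − rank ∂_1 = 4 − 3 = 1, and the invariant factors of ∂_1 are all 1, so H_0 = Z.
  H_1: rank ker ∂_1 − rank ∂_2 = (6 − 3) − 3 = 0, and the invariant factors of ∂_2 are all 1, so H_1 = 0.
  H_2: rank ker ∂_2 − rank ∂_3 = (4 − 3) − 0 = 1, and there is no ∂_3, so H_2 = Z.

As a check, the Euler characteristic is 4 − 6 + 4 = 2, which agrees with 1 − 0 + 1 = 2.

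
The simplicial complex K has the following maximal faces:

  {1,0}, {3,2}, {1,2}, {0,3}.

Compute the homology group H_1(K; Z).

H_1 ≅ Z.

Fix the vertex order 0 < 1 < 2 < 3 and write every simplex with vertices in increasing order. Then dim K = 1 and the simplices of K are:

  0-simplices (4): [0], [1], [2], [3]
  1-simplices (4): [0,1], [0,3], [1,2], [2,3]

so the chain groups are C_0 ≅ Z^4, C_1 ≅ Z^4.

∂_1: C_1 → C_0 maps an edge to its endpoints' difference, ∂[p,q] = q − p. For instance
  ∂[0,1] = [1] − [0].
The 4×4 boundary matrix has rank 3 and Smith normal form diag(1,1,1).

From H_k ≅ ker(∂_k) / im(∂_{k+1}) we obtain:

  H_1: rank ker ∂_1 − rank ∂_2 = (4 − 3) − 0 = 1, and there is no ∂_2, so H_1 ≅ Z.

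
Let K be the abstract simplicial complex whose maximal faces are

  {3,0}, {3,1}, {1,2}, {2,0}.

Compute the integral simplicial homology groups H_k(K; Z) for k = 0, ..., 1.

We work with the vertex ordering 0 < 1 < 2 < 3. The simplices of K, each written with vertices in increasing order, are:

  0-simplices (4): [0], [1], [2], [3]
  1-simplices (4): [0,2], [0,3], [1,2], [1,3]

Hence C_0 ≅ Z^4, C_1 ≅ Z^4.

Boundary ∂_1: C_1 → C_0 maps an edge to its endpoints' difference, ∂[p,q] = q − p.
The resulting 4×4 matrix has rank 3, and its Smith normal form has invariant factors (1,1,1).

Now H_k = ker ∂_k / im ∂_{k+1}, so:

  H_0: rank C_0 − rank ∂_1 = 4 − 3 = 1, and the invariant factors of ∂_1 are all 1, so H_0 ≅ Z.
  H_1: rank ker ∂_1 − rank ∂_2 = (4 − 3) − 0 = 1, and there is no ∂_2, so H_1 ≅ Z.

H_0 ≅ Z,  H_1 ≅ Z.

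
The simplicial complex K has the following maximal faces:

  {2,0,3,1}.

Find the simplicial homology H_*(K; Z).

H_0 = Z,  H_1 = 0,  H_2 = 0,  H_3 = 0.

We work with the vertex ordering 0 < 1 < 2 < 3. The simplices of K, each written with vertices in increasing order, are:

  0-simplices (4): [0], [1], [2], [3]
  1-simplices (6): [0,1], [0,2], [0,3], [1,2], [1,3], [2,3]
  2-simplices (4): [0,1,2], [0,1,3], [0,2,3], [1,2,3]
  3-simplices (1): [0,1,2,3]

giving chain groups C_0 ≅ Z^4, C_1 ≅ Z^6, C_2 ≅ Z^4, C_3 ≅ Z^1.

Boundary ∂_1: C_1 → C_0 sends each edge [p,q] (with p < q) to q − p. For instance
  ∂[2,3] = [3] − [2].
This gives a 4×6 integer matrix of rank 3; reducing to Smith normal form yields diagonal entries (1,1,1).

Boundary ∂_2: C_2 → C_1 acts by ∂[p,q,r] = [q,r] − [p,r] + [p,q]. For instance
  ∂[0,1,3] = [1,3] − [0,3] + [0,1],
  ∂[0,1,2] = [1,2] − [0,2] + [0,1].
As a 6×4 matrix over Z this has rank 3, with invariant factors (1,1,1).

Boundary ∂_3: C_3 → C_2 sends each 3-simplex σ to the alternating sum Σ_i (−1)^i (σ with its i-th vertex removed). For instance
  ∂[0,1,2,3] = [1,2,3] − [0,2,3] + [0,1,3] − [0,1,2].
The 4×1 boundary matrix has rank 1 and Smith normal form diag(1).

From H_k ≅ ker(∂_k) / im(∂_{k+1}) we obtain:

  H_0: rank C_0 − rank ∂_1 = 4 − 3 = 1, and the invariant factors of ∂_1 are all 1, so H_0 = Z.
  H_1: rank ker ∂_1 − rank ∂_2 = (6 − 3) − 3 = 0, and the invariant factors of ∂_2 are all 1, so H_1 = 0.
  H_2: rank ker ∂_2 − rank ∂_3 = (4 − 3) − 1 = 0, and the invariant factors of ∂_3 are all 1, so H_2 = 0.
  H_3: rank ker ∂_3 − rank ∂_4 = (1 − 1) − 0 = 0, and there is no ∂_4, so H_3 = 0.

(K is a triangulation of the 3-simplex.)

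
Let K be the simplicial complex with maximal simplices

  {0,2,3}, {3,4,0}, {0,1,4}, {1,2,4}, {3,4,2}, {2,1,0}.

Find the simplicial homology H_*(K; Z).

H_0 ≅ Z,  H_1 = 0,  H_2 ≅ Z.

Fix the vertex order 0 < 1 < 2 < 3 < 4 and write every simplex with vertices in increasing order. Then dim K = 2 and the simplices of K are:

  0-simplices (5): [0], [1], [2], [3], [4]
  1-simplices (9): [0,1], [0,2], [0,3], [0,4], [1,2], [1,4], [2,3], [2,4], [3,4]
  2-simplices (6): [0,1,2], [0,1,4], [0,2,3], [0,3,4], [1,2,4], [2,3,4]

so the chain groups are C_0 ≅ Z^5, C_1 ≅ Z^9, C_2 ≅ Z^6.

∂_1: C_1 → C_0 is given by ∂[p,q] = [q] − [p]. For instance
  ∂[2,3] = [3] − [2].
This gives a 5×9 integer matrix of rank 4; reducing to Smith normal form yields diagonal entries (1,1,1,1).

∂_2: C_2 → C_1 maps a triangle to the signed sum of its edges. For instance
  ∂[0,1,2] = [1,2] − [0,2] + [0,1],
  ∂[0,2,3] = [2,3] − [0,3] + [0,2].
This gives a 9×6 integer matrix of rank 5; reducing to Smith normal form yields diagonal entries (1,1,1,1,1).

Now H_k = ker ∂_k / im ∂_{k+1}, so:

  H_0: rank C_0 − rank ∂_1 = 5 − 4 = 1, and the invariant factors of ∂_1 are all 1, so H_0 = Z.
  H_1: rank ker ∂_1 − rank ∂_2 = (9 − 4) − 5 = 0, and the invariant factors of ∂_2 are all 1, so H_1 = 0.
  H_2: rank ker ∂_2 − rank ∂_3 = (6 − 5) − 0 = 1, and there is no ∂_3, so H_2 = Z.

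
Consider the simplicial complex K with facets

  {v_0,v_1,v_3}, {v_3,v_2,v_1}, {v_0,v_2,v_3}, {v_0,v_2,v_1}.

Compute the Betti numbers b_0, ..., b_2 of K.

Fix the vertex order v_0 < v_1 < v_2 < v_3 and write every simplex with vertices in increasing order. Then dim K = 2 and the simplices of K are:

  0-simplices (4): [v_0], [v_1], [v_2], [v_3]
  1-simplices (6): [v_0,v_1], [v_0,v_2], [v_0,v_3], [v_1,v_2], [v_1,v_3], [v_2,v_3]
  2-simplices (4): [v_0,v_1,v_2], [v_0,v_1,v_3], [v_0,v_2,v_3], [v_1,v_2,v_3]

giving chain groups C_0 ≅ Z^4, C_1 ≅ Z^6, C_2 ≅ Z^4.

Boundary ∂_1: C_1 → C_0 sends each edge [p,q] (with p < q) to q − p.
This gives a 4×6 integer matrix of rank 3; reducing to Smith normal form yields diagonal entries (1,1,1).

∂_2: C_2 → C_1 acts by ∂[p,q,r] = [q,r] − [p,r] + [p,q]. For instance
  ∂[v_1,v_2,v_3] = [v_2,v_3] − [v_1,v_3] + [v_1,v_2],
  ∂[v_0,v_1,v_3] = [v_1,v_3] − [v_0,v_3] + [v_0,v_1].
As a 6×4 matrix over Z this has rank 3, with invariant factors (1,1,1).

From H_k ≅ ker(∂_k) / im(∂_{k+1}) we obtain:

  H_0: rank C_0 − rank ∂_1 = 4 − 3 = 1, and the invariant factors of ∂_1 are all 1, so H_0 ≅ Z.
  H_1: rank ker ∂_1 − rank ∂_2 = (6 − 3) − 3 = 0, and the invariant factors of ∂_2 are all 1, so H_1 ≅ 0.
  H_2: rank ker ∂_2 − rank ∂_3 = (4 − 3) − 0 = 1, and there is no ∂_3, so H_2 ≅ Z.

Hence the Betti numbers are b_0 = 1, b_1 = 0, b_2 = 1.

b_0 = 1, b_1 = 0, b_2 = 1.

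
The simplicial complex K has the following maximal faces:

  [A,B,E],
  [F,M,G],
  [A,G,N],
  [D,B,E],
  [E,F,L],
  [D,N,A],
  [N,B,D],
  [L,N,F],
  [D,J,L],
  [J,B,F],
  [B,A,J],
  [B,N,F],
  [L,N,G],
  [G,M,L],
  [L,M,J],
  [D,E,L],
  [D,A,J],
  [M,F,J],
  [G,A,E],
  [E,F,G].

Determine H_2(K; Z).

H_2 = 0.

Fix the vertex order A < B < D < E < F < G < J < L < M < N and write every simplex with vertices in increasing order. Then dim K = 2 and the simplices of K are:

  0-simplices (10): A, B, D, E, F, G, J, L, M, N
  1-simplices (30): AB, AD, AE, AG, AJ, AN, BD, BE, BF, BJ, BN, DE, DJ, DL, DN, EF, EG, EL, FG, FJ, FL, FM, FN, GL, GM, GN, JL, JM, LM, LN
  2-simplices (20): ABE, ABJ, ADJ, ADN, AEG, AGN, BDE, BDN, BFJ, BFN, DEL, DJL, EFG, EFL, FGM, FJM, FLN, GLM, GLN, JLM

Hence C_0 ≅ Z^10, C_1 ≅ Z^30, C_2 ≅ Z^20.

The boundary map ∂_1: C_1 → C_0 maps an edge to its endpoints' difference, ∂[p,q] = q − p. For instance
  ∂FL = L − F.
The resulting 10×30 matrix has rank 9, and its Smith normal form has invariant factors (1,1,1,1,1,1,1,1,1).

∂_2: C_2 → C_1 acts by ∂[p,q,r] = [q,r] − [p,r] + [p,q]. For instance
  ∂DEL = EL − DL + DE,
  ∂ADN = DN − AN + AD.
As a 30×20 matrix over Z this has rank 20, with invariant factors (1,1,1,1,1,1,1,1,1,1,1,1,1,1,1,1,1,1,1,2).

Now H_k = ker ∂_k / im ∂_{k+1}, so:

  H_2: rank ker ∂_2 − rank ∂_3 = (20 − 20) − 0 = 0, and there is no ∂_3, so H_2 ≅ 0.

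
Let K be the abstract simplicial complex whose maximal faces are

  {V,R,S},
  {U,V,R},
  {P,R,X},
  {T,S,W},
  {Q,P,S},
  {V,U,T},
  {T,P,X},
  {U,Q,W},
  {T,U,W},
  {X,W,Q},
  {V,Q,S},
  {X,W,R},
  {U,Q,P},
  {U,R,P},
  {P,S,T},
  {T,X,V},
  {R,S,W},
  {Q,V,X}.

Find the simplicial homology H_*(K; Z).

Fix the vertex order P < Q < R < S < T < U < V < W < X and write every simplex with vertices in increasing order. Then dim K = 2 and the simplices of K are:

  0-simplices (9): P, Q, R, S, T, U, V, W, X
  1-simplices (27): PQ, PR, PS, PT, PU, PX, QS, QU, QV, QW, QX, RS, RU, RV, RW, RX, ST, SV, SW, TU, TV, TW, TX, UV, UW, VX, WX
  2-simplices (18): PQS, PQU, PRU, PRX, PST, PTX, QSV, QUW, QVX, QWX, RSV, RSW, RUV, RWX, STW, TUV, TUW, TVX

Hence C_0 ≅ Z^9, C_1 ≅ Z^27, C_2 ≅ Z^18.

∂_1: C_1 → C_0 is given by ∂[p,q] = [q] − [p]. For instance
  ∂TW = W − T.
The 9×27 boundary matrix has rank 8 and Smith normal form diag(1,1,1,1,1,1,1,1).

The boundary map ∂_2: C_2 → C_1 acts by ∂[p,q,r] = [q,r] − [p,r] + [p,q]. For instance
  ∂PTX = TX − PX + PT,
  ∂RWX = WX − RX + RW.
This gives a 27×18 integer matrix of rank 17; reducing to Smith normal form yields diagonal entries (1,1,1,1,1,1,1,1,1,1,1,1,1,1,1,1,1).

Computing H_k = (kernel of ∂_k) / (image of ∂_{k+1}):

  H_0: rank C_0 − rank ∂_1 = 9 − 8 = 1, and the invariant factors of ∂_1 are all 1, so H_0 = Z.
  H_1: rank ker ∂_1 − rank ∂_2 = (27 − 8) − 17 = 2, and the invariant factors of ∂_2 are all 1, so H_1 = Z^2.
  H_2: rank ker ∂_2 − rank ∂_3 = (18 − 17) − 0 = 1, and there is no ∂_3, so H_2 = Z.

H_0 ≅ Z,  H_1 ≅ Z^2,  H_2 ≅ Z.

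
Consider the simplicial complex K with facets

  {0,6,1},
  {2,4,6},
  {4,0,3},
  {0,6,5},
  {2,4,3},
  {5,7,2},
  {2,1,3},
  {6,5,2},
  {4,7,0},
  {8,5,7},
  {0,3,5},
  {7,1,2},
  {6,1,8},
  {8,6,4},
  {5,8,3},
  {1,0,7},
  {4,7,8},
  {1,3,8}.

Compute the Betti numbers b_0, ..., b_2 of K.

b_0 = 1, b_1 = 2, b_2 = 1.

Fix the vertex order 0 < 1 < 2 < 3 < 4 < 5 < 6 < 7 < 8 and write every simplex with vertices in increasing order. Then dim K = 2 and the simplices of K are:

  0-simplices (9): [0], [1], [2], [3], [4], [5], [6], [7], [8]
  1-simplices (27): (27 of them)
  2-simplices (18): [0,1,6], [0,1,7], [0,3,4], [0,3,5], [0,4,7], [0,5,6], [1,2,3], [1,2,7], [1,3,8], [1,6,8], [2,3,4], [2,4,6], [2,5,6], [2,5,7], [3,5,8], [4,6,8], [4,7,8], [5,7,8]

Hence C_0 ≅ Z^9, C_1 ≅ Z^27, C_2 ≅ Z^18.

∂_1: C_1 → C_0 maps an edge to its endpoints' difference, ∂[p,q] = q − p.
The 9×27 boundary matrix has rank 8 and Smith normal form diag(1,1,1,1,1,1,1,1).

The boundary map ∂_2: C_2 → C_1 maps a triangle to the signed sum of its edges. For instance
  ∂[2,5,6] = [5,6] − [2,6] + [2,5],
  ∂[0,1,6] = [1,6] − [0,6] + [0,1].
As a 27×18 matrix over Z this has rank 17, with invariant factors (1,1,1,1,1,1,1,1,1,1,1,1,1,1,1,1,1).

Computing H_k = (kernel of ∂_k) / (image of ∂_{k+1}):

  H_0: rank C_0 − rank ∂_1 = 9 − 8 = 1, and the invariant factors of ∂_1 are all 1, so H_0 ≅ Z.
  H_1: rank ker ∂_1 − rank ∂_2 = (27 − 8) − 17 = 2, and the invariant factors of ∂_2 are all 1, so H_1 ≅ Z^2.
  H_2: rank ker ∂_2 − rank ∂_3 = (18 − 17) − 0 = 1, and there is no ∂_3, so H_2 ≅ Z.

As a check, the Euler characteristic is 9 − 27 + 18 = 0, which agrees with 1 − 2 + 1 = 0.
(K is a triangulation of the torus T^2.)

Hence the Betti numbers are b_0 = 1, b_1 = 2, b_2 = 1.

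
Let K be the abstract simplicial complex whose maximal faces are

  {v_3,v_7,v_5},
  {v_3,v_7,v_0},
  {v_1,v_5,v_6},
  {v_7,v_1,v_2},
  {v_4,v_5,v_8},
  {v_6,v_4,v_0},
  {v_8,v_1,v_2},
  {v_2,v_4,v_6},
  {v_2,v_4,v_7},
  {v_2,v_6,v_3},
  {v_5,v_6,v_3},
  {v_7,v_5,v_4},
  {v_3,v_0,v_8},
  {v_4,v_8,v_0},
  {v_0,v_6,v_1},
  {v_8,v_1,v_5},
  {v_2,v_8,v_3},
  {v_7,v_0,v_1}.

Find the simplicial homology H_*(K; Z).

H_0 ≅ Z,  H_1 ≅ Z^2,  H_2 ≅ Z.

Take the total order v_0 < v_1 < v_2 < v_3 < v_4 < v_5 < v_6 < v_7 < v_8 on the vertex set. Then K (dimension 2) consists of the simplices:

  0-simplices (9): [v_0], [v_1], [v_2], [v_3], [v_4], [v_5], [v_6], [v_7], [v_8]
  1-simplices (27): (27 of them)
  2-simplices (18): (18 of them)

giving chain groups C_0 ≅ Z^9, C_1 ≅ Z^27, C_2 ≅ Z^18.

The boundary map ∂_1: C_1 → C_0 sends each edge [p,q] (with p < q) to q − p.
The 9×27 boundary matrix has rank 8 and Smith normal form diag(1,1,1,1,1,1,1,1).

∂_2: C_2 → C_1 sends each 2-simplex [p,q,r] to [q,r] − [p,r] + [p,q]. For instance
  ∂[v_1,v_5,v_8] = [v_5,v_8] − [v_1,v_8] + [v_1,v_5],
  ∂[v_0,v_3,v_8] = [v_3,v_8] − [v_0,v_8] + [v_0,v_3].
The resulting 27×18 matrix has rank 17, and its Smith normal form has invariant factors (1,1,1,1,1,1,1,1,1,1,1,1,1,1,1,1,1).

Reading off H_k = ker ∂_k / im ∂_{k+1}:

  H_0: rank C_0 − rank ∂_1 = 9 − 8 = 1, and the invariant factors of ∂_1 are all 1, so H_0 = Z.
  H_1: rank ker ∂_1 − rank ∂_2 = (27 − 8) − 17 = 2, and the invariant factors of ∂_2 are all 1, so H_1 = Z^2.
  H_2: rank ker ∂_2 − rank ∂_3 = (18 − 17) − 0 = 1, and there is no ∂_3, so H_2 = Z.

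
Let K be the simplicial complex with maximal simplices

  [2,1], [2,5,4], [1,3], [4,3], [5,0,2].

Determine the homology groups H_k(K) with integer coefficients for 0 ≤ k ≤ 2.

Order the vertices as 0 < 1 < 2 < 3 < 4 < 5. Listing each simplex with vertices in this order, K has dimension 2 with simplices:

  0-simplices (6): [0], [1], [2], [3], [4], [5]
  1-simplices (8): [0,2], [0,5], [1,2], [1,3], [2,4], [2,5], [3,4], [4,5]
  2-simplices (2): [0,2,5], [2,4,5]

Hence C_0 ≅ Z^6, C_1 ≅ Z^8, C_2 ≅ Z^2.

∂_1: C_1 → C_0 is given by ∂[p,q] = [q] − [p]. For instance
  ∂[3,4] = [4] − [3].
As a 6×8 matrix over Z this has rank 5, with invariant factors (1,1,1,1,1).

Boundary ∂_2: C_2 → C_1 sends each 2-simplex [p,q,r] to [q,r] − [p,r] + [p,q]. For instance
  ∂[2,4,5] = [4,5] − [2,5] + [2,4],
  ∂[0,2,5] = [2,5] − [0,5] + [0,2].
This gives a 8×2 integer matrix of rank 2; reducing to Smith normal form yields diagonal entries (1,1).

Now H_k = ker ∂_k / im ∂_{k+1}, so:

  H_0: rank C_0 − rank ∂_1 = 6 − 5 = 1, and the invariant factors of ∂_1 are all 1, so H_0 = Z.
  H_1: rank ker ∂_1 − rank ∂_2 = (8 − 5) − 2 = 1, and the invariant factors of ∂_2 are all 1, so H_1 = Z.
  H_2: rank ker ∂_2 − rank ∂_3 = (2 − 2) − 0 = 0, and there is no ∂_3, so H_2 = 0.

H_0 = Z,  H_1 = Z,  H_2 = 0.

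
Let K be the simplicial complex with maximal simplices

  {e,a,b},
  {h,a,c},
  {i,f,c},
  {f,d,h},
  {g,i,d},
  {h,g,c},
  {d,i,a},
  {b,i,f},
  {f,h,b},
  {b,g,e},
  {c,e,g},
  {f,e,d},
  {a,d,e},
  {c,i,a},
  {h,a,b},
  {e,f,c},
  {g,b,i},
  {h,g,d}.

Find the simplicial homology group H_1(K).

H_1 = Z^2.

Order the vertices as a < b < c < d < e < f < g < h < i. Listing each simplex with vertices in this order, K has dimension 2 with simplices:

  0-simplices (9): a, b, c, d, e, f, g, h, i
  1-simplices (27): ab, ac, ad, ae, ah, ai, be, bf, bg, bh, bi, ce, cf, cg, ch, ci, de, df, dg, dh, di, ef, eg, fh, fi, gh, gi
  2-simplices (18): abe, abh, ach, aci, ade, adi, beg, bfh, bfi, bgi, cef, ceg, cfi, cgh, def, dfh, dgh, dgi

Hence C_0 ≅ Z^9, C_1 ≅ Z^27, C_2 ≅ Z^18.

Boundary ∂_1: C_1 → C_0 sends each edge [p,q] (with p < q) to q − p.
As a 9×27 matrix over Z this has rank 8, with invariant factors (1,1,1,1,1,1,1,1).

The boundary map ∂_2: C_2 → C_1 sends each 2-simplex [p,q,r] to [q,r] − [p,r] + [p,q]. For instance
  ∂bfi = fi − bi + bf,
  ∂ach = ch − ah + ac.
As a 27×18 matrix over Z this has rank 17, with invariant factors (1,1,1,1,1,1,1,1,1,1,1,1,1,1,1,1,1).

Computing H_k = (kernel of ∂_k) / (image of ∂_{k+1}):

  H_1: rank ker ∂_1 − rank ∂_2 = (27 − 8) − 17 = 2, and the invariant factors of ∂_2 are all 1, so H_1 ≅ Z^2.

(K is a triangulation of the torus T^2.)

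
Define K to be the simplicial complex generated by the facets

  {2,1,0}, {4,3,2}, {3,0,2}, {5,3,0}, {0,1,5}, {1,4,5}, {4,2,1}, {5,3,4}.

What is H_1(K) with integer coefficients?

K has 6 vertices, 12 edges, 8 triangles.
rank ∂_1 = 5, rank ∂_2 = 7 ⇒ b_1 = 12 − 5 − 7 = 0; all invariant factors of ∂_2 are 1 so no torsion. So H_1 = 0.

H_1 ≅ 0.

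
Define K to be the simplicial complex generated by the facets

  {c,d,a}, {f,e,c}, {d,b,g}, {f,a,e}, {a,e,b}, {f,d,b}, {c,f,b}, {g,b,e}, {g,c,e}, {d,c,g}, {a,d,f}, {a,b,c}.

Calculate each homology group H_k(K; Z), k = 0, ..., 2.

H_0 ≅ Z,  H_1 ≅ Z/2,  H_2 = 0.

Fix the vertex order a < b < c < d < e < f < g and write every simplex with vertices in increasing order. Then dim K = 2 and the simplices of K are:

  0-simplices (7): a, b, c, d, e, f, g
  1-simplices (18): ab, ac, ad, ae, af, bc, bd, be, bf, bg, cd, ce, cf, cg, df, dg, ef, eg
  2-simplices (12): abc, abe, acd, adf, aef, bcf, bdf, bdg, beg, cdg, cef, ceg

Hence C_0 ≅ Z^7, C_1 ≅ Z^18, C_2 ≅ Z^12.

The boundary map ∂_1: C_1 → C_0 is given by ∂[p,q] = [q] − [p]. For instance
  ∂bc = c − b.
As a 7×18 matrix over Z this has rank 6, with invariant factors (1,1,1,1,1,1).

Boundary ∂_2: C_2 → C_1 maps a triangle to the signed sum of its edges. For instance
  ∂bdf = df − bf + bd,
  ∂adf = df − af + ad.
This gives a 18×12 integer matrix of rank 12; reducing to Smith normal form yields diagonal entries (1,1,1,1,1,1,1,1,1,1,1,2).

Now H_k = ker ∂_k / im ∂_{k+1}, so:

  H_0: rank C_0 − rank ∂_1 = 7 − 6 = 1, and the invariant factors of ∂_1 are all 1, so H_0 ≅ Z.
  H_1: rank ker ∂_1 − rank ∂_2 = (18 − 6) − 12 = 0, and ∂_2 has invariant factor 2 > 1, so H_1 ≅ Z/2.
  H_2: rank ker ∂_2 − rank ∂_3 = (12 − 12) − 0 = 0, and there is no ∂_3, so H_2 ≅ 0.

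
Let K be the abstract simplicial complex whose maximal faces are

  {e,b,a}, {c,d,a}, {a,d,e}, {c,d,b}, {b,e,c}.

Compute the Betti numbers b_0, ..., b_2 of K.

b_0 = 1, b_1 = 1, b_2 = 0.

K has 5 vertices, 10 edges, 5 triangles.
rank ∂_0 = 0, rank ∂_1 = 4 ⇒ b_0 = 5 − 0 − 4 = 1; all invariant factors of ∂_1 are 1 so no torsion. So H_0 ≅ Z.
rank ∂_1 = 4, rank ∂_2 = 5 ⇒ b_1 = 10 − 4 − 5 = 1; all invariant factors of ∂_2 are 1 so no torsion. So H_1 ≅ Z.
rank ∂_2 = 5, rank ∂_3 = 0 ⇒ b_2 = 5 − 5 − 0 = 0. So H_2 ≅ 0.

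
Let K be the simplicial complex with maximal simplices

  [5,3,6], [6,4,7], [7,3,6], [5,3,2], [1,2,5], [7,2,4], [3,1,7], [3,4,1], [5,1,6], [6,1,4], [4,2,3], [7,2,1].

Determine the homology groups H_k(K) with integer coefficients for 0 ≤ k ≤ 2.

H_0 ≅ Z,  H_1 ≅ Z/2,  H_2 = 0.

K has 7 vertices, 18 edges, 12 triangles.
rank ∂_0 = 0, rank ∂_1 = 6 ⇒ b_0 = 7 − 0 − 6 = 1; all invariant factors of ∂_1 are 1 so no torsion. So H_0 ≅ Z.
rank ∂_1 = 6, rank ∂_2 = 12 ⇒ b_1 = 18 − 6 − 12 = 0; ∂_2 has invariant factor(s) [2] giving torsion. So H_1 ≅ Z/2.
rank ∂_2 = 12, rank ∂_3 = 0 ⇒ b_2 = 12 − 12 − 0 = 0. So H_2 ≅ 0.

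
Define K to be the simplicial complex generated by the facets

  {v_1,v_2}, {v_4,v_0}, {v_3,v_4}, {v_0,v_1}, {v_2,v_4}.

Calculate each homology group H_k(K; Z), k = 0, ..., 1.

Fix the vertex order v_0 < v_1 < v_2 < v_3 < v_4 and write every simplex with vertices in increasing order. Then dim K = 1 and the simplices of K are:

  0-simplices (5): [v_0], [v_1], [v_2], [v_3], [v_4]
  1-simplices (5): [v_0,v_1], [v_0,v_4], [v_1,v_2], [v_2,v_4], [v_3,v_4]

giving chain groups C_0 ≅ Z^5, C_1 ≅ Z^5.

The boundary map ∂_1: C_1 → C_0 sends each edge [p,q] (with p < q) to q − p.
The 5×5 boundary matrix has rank 4 and Smith normal form diag(1,1,1,1).

Now H_k = ker ∂_k / im ∂_{k+1}, so:

  H_0: rank C_0 − rank ∂_1 = 5 − 4 = 1, and the invariant factors of ∂_1 are all 1, so H_0 = Z.
  H_1: rank ker ∂_1 − rank ∂_2 = (5 − 4) − 0 = 1, and there is no ∂_2, so H_1 = Z.

As a check, the Euler characteristic is 5 − 5 = 0, which agrees with 1 − 1 = 0.

H_0 = Z,  H_1 = Z.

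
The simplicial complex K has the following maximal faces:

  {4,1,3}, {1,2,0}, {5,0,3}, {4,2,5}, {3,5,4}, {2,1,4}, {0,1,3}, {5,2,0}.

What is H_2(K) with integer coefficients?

H_2 ≅ Z.

Take the total order 0 < 1 < 2 < 3 < 4 < 5 on the vertex set. Then K (dimension 2) consists of the simplices:

  0-simplices (6): [0], [1], [2], [3], [4], [5]
  1-simplices (12): [0,1], [0,2], [0,3], [0,5], [1,2], [1,3], [1,4], [2,4], [2,5], [3,4], [3,5], [4,5]
  2-simplices (8): [0,1,2], [0,1,3], [0,2,5], [0,3,5], [1,2,4], [1,3,4], [2,4,5], [3,4,5]

so the chain groups are C_0 ≅ Z^6, C_1 ≅ Z^12, C_2 ≅ Z^8.

Boundary ∂_1: C_1 → C_0 is given by ∂[p,q] = [q] − [p]. For instance
  ∂[3,5] = [5] − [3].
As a 6×12 matrix over Z this has rank 5, with invariant factors (1,1,1,1,1).

Boundary ∂_2: C_2 → C_1 acts by ∂[p,q,r] = [q,r] − [p,r] + [p,q]. For instance
  ∂[0,1,2] = [1,2] − [0,2] + [0,1],
  ∂[2,4,5] = [4,5] − [2,5] + [2,4].
The resulting 12×8 matrix has rank 7, and its Smith normal form has invariant factors (1,1,1,1,1,1,1).

From H_k ≅ ker(∂_k) / im(∂_{k+1}) we obtain:

  H_2: rank ker ∂_2 − rank ∂_3 = (8 − 7) − 0 = 1, and there is no ∂_3, so H_2 ≅ Z.

(K is a triangulation of the 2-sphere S^2.)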